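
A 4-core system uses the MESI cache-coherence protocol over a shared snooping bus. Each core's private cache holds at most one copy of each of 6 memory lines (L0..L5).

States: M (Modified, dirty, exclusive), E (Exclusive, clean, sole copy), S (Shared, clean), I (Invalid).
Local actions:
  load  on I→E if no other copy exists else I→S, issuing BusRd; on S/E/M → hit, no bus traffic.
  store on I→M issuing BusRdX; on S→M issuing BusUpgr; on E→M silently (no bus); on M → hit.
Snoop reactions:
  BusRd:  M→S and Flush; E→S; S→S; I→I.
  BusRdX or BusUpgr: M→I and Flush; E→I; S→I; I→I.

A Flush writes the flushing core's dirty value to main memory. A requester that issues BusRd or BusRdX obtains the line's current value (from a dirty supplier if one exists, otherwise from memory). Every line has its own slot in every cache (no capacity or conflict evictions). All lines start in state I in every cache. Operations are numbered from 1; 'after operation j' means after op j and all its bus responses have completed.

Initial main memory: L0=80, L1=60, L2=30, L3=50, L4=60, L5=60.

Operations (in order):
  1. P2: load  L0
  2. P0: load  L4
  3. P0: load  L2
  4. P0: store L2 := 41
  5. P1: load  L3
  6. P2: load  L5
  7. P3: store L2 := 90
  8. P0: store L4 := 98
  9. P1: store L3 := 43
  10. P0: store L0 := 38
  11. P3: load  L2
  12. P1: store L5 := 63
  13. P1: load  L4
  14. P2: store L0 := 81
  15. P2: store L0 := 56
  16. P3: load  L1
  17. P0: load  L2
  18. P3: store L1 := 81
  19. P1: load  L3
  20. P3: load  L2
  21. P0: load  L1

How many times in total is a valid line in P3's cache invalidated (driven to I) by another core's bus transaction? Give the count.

invalidations = 0

  op1 P2: load  L0 → I/I/E/I on L0; bus BusRd; mem=80
  op2 P0: load  L4 → E/I/I/I on L4; bus BusRd; mem=60
  op3 P0: load  L2 → E/I/I/I on L2; bus BusRd; mem=30
  op4 P0: store L2 := 41 → M/I/I/I on L2; bus (none); mem=30
  op5 P1: load  L3 → I/E/I/I on L3; bus BusRd; mem=50
  op6 P2: load  L5 → I/I/E/I on L5; bus BusRd; mem=60
  op7 P3: store L2 := 90 → I/I/I/M on L2; bus BusRdX Flush; mem=41
  op8 P0: store L4 := 98 → M/I/I/I on L4; bus (none); mem=60
  op9 P1: store L3 := 43 → I/M/I/I on L3; bus (none); mem=50
  op10 P0: store L0 := 38 → M/I/I/I on L0; bus BusRdX; mem=80
  op11 P3: load  L2 → I/I/I/M on L2; bus (none); mem=41
  op12 P1: store L5 := 63 → I/M/I/I on L5; bus BusRdX; mem=60
  op13 P1: load  L4 → S/S/I/I on L4; bus BusRd Flush; mem=98
  op14 P2: store L0 := 81 → I/I/M/I on L0; bus BusRdX Flush; mem=38
  op15 P2: store L0 := 56 → I/I/M/I on L0; bus (none); mem=38
  op16 P3: load  L1 → I/I/I/E on L1; bus BusRd; mem=60
  op17 P0: load  L2 → S/I/I/S on L2; bus BusRd Flush; mem=90
  op18 P3: store L1 := 81 → I/I/I/M on L1; bus (none); mem=60
  op19 P1: load  L3 → I/M/I/I on L3; bus (none); mem=50
  op20 P3: load  L2 → S/I/I/S on L2; bus (none); mem=90
  op21 P0: load  L1 → S/I/I/S on L1; bus BusRd Flush; mem=81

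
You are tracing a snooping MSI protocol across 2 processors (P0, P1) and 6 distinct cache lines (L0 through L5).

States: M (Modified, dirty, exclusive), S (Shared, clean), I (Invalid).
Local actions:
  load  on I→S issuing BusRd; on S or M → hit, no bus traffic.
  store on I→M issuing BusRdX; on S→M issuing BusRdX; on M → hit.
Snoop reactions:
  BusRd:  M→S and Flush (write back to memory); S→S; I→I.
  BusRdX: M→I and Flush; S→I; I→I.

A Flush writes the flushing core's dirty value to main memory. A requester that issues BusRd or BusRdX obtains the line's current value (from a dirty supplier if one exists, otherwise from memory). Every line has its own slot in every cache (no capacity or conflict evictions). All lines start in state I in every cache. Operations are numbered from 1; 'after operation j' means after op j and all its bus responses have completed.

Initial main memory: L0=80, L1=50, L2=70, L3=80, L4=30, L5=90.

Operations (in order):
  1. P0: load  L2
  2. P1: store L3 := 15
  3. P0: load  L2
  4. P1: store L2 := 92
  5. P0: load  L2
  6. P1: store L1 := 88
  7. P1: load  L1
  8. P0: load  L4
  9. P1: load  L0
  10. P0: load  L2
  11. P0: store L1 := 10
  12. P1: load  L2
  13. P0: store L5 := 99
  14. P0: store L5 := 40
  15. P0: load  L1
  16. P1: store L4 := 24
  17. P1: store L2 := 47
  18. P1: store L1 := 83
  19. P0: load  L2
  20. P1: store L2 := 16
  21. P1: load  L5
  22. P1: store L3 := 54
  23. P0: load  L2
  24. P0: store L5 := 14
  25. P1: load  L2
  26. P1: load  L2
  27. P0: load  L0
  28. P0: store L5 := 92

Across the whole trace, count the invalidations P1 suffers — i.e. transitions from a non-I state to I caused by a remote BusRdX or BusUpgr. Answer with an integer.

invalidations = 2

1. P0: load  L2  bus=[BusRd]  L2: P0=S P1=I  mem[L2]=70
2. P1: store L3 := 15  bus=[BusRdX]  L3: P0=I P1=M  mem[L3]=80
3. P0: load  L2  bus=[-]  L2: P0=S P1=I  mem[L2]=70
4. P1: store L2 := 92  bus=[BusRdX]  L2: P0=I P1=M  mem[L2]=70
5. P0: load  L2  bus=[BusRd,Flush]  L2: P0=S P1=S  mem[L2]=92
6. P1: store L1 := 88  bus=[BusRdX]  L1: P0=I P1=M  mem[L1]=50
7. P1: load  L1  bus=[-]  L1: P0=I P1=M  mem[L1]=50
8. P0: load  L4  bus=[BusRd]  L4: P0=S P1=I  mem[L4]=30
9. P1: load  L0  bus=[BusRd]  L0: P0=I P1=S  mem[L0]=80
10. P0: load  L2  bus=[-]  L2: P0=S P1=S  mem[L2]=92
11. P0: store L1 := 10  bus=[BusRdX,Flush]  L1: P0=M P1=I  mem[L1]=88
12. P1: load  L2  bus=[-]  L2: P0=S P1=S  mem[L2]=92
13. P0: store L5 := 99  bus=[BusRdX]  L5: P0=M P1=I  mem[L5]=90
14. P0: store L5 := 40  bus=[-]  L5: P0=M P1=I  mem[L5]=90
15. P0: load  L1  bus=[-]  L1: P0=M P1=I  mem[L1]=88
16. P1: store L4 := 24  bus=[BusRdX]  L4: P0=I P1=M  mem[L4]=30
17. P1: store L2 := 47  bus=[BusRdX]  L2: P0=I P1=M  mem[L2]=92
18. P1: store L1 := 83  bus=[BusRdX,Flush]  L1: P0=I P1=M  mem[L1]=10
19. P0: load  L2  bus=[BusRd,Flush]  L2: P0=S P1=S  mem[L2]=47
20. P1: store L2 := 16  bus=[BusRdX]  L2: P0=I P1=M  mem[L2]=47
21. P1: load  L5  bus=[BusRd,Flush]  L5: P0=S P1=S  mem[L5]=40
22. P1: store L3 := 54  bus=[-]  L3: P0=I P1=M  mem[L3]=80
23. P0: load  L2  bus=[BusRd,Flush]  L2: P0=S P1=S  mem[L2]=16
24. P0: store L5 := 14  bus=[BusRdX]  L5: P0=M P1=I  mem[L5]=40
25. P1: load  L2  bus=[-]  L2: P0=S P1=S  mem[L2]=16
26. P1: load  L2  bus=[-]  L2: P0=S P1=S  mem[L2]=16
27. P0: load  L0  bus=[BusRd]  L0: P0=S P1=S  mem[L0]=80
28. P0: store L5 := 92  bus=[-]  L5: P0=M P1=I  mem[L5]=40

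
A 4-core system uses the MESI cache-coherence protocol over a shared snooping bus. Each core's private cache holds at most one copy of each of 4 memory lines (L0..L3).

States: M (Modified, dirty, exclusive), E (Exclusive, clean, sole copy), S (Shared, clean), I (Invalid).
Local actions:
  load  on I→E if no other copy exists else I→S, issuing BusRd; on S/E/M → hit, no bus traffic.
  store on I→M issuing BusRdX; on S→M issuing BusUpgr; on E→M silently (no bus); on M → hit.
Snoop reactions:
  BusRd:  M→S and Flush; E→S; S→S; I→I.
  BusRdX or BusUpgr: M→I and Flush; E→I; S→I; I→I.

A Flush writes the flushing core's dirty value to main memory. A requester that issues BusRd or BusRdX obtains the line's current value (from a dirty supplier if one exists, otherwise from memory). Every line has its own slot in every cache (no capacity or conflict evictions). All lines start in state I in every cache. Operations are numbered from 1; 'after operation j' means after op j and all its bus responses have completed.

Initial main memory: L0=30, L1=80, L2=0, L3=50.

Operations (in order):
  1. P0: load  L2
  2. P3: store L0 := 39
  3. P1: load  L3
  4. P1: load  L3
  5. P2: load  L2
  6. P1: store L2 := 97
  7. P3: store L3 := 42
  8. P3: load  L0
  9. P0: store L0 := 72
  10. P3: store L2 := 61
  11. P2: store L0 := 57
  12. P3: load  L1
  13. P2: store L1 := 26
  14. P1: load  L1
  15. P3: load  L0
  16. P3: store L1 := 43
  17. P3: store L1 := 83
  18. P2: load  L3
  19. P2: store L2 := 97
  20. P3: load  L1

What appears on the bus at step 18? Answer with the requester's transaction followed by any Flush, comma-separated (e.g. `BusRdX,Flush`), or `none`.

bus = BusRd,Flush

1. P0: load  L2  bus=[BusRd]  L2: P0=E P1=I P2=I P3=I  mem[L2]=0
2. P3: store L0 := 39  bus=[BusRdX]  L0: P0=I P1=I P2=I P3=M  mem[L0]=30
3. P1: load  L3  bus=[BusRd]  L3: P0=I P1=E P2=I P3=I  mem[L3]=50
4. P1: load  L3  bus=[-]  L3: P0=I P1=E P2=I P3=I  mem[L3]=50
5. P2: load  L2  bus=[BusRd]  L2: P0=S P1=I P2=S P3=I  mem[L2]=0
6. P1: store L2 := 97  bus=[BusRdX]  L2: P0=I P1=M P2=I P3=I  mem[L2]=0
7. P3: store L3 := 42  bus=[BusRdX]  L3: P0=I P1=I P2=I P3=M  mem[L3]=50
8. P3: load  L0  bus=[-]  L0: P0=I P1=I P2=I P3=M  mem[L0]=30
9. P0: store L0 := 72  bus=[BusRdX,Flush]  L0: P0=M P1=I P2=I P3=I  mem[L0]=39
10. P3: store L2 := 61  bus=[BusRdX,Flush]  L2: P0=I P1=I P2=I P3=M  mem[L2]=97
11. P2: store L0 := 57  bus=[BusRdX,Flush]  L0: P0=I P1=I P2=M P3=I  mem[L0]=72
12. P3: load  L1  bus=[BusRd]  L1: P0=I P1=I P2=I P3=E  mem[L1]=80
13. P2: store L1 := 26  bus=[BusRdX]  L1: P0=I P1=I P2=M P3=I  mem[L1]=80
14. P1: load  L1  bus=[BusRd,Flush]  L1: P0=I P1=S P2=S P3=I  mem[L1]=26
15. P3: load  L0  bus=[BusRd,Flush]  L0: P0=I P1=I P2=S P3=S  mem[L0]=57
16. P3: store L1 := 43  bus=[BusRdX]  L1: P0=I P1=I P2=I P3=M  mem[L1]=26
17. P3: store L1 := 83  bus=[-]  L1: P0=I P1=I P2=I P3=M  mem[L1]=26
18. P2: load  L3  bus=[BusRd,Flush]  L3: P0=I P1=I P2=S P3=S  mem[L3]=42
19. P2: store L2 := 97  bus=[BusRdX,Flush]  L2: P0=I P1=I P2=M P3=I  mem[L2]=61
20. P3: load  L1  bus=[-]  L1: P0=I P1=I P2=I P3=M  mem[L1]=26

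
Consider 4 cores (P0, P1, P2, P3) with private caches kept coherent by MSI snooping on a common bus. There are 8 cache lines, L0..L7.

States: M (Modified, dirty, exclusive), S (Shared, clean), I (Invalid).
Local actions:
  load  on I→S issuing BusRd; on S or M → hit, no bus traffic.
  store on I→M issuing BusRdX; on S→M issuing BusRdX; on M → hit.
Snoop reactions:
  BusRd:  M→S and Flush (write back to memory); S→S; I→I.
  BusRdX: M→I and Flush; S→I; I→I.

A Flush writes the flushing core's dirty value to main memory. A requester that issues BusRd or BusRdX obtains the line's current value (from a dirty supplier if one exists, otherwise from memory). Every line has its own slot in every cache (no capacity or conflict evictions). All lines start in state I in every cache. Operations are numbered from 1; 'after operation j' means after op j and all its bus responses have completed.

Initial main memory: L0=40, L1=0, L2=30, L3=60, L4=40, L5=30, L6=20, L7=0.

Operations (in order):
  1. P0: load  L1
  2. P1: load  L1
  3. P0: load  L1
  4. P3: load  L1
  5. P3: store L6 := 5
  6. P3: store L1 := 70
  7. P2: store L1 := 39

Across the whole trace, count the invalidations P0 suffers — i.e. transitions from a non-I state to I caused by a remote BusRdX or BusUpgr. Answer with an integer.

invalidations = 1

step 1: P0: load  L1  ⟶  SIII  (L1)  txn=BusRd  M[L1]=0
step 2: P1: load  L1  ⟶  SSII  (L1)  txn=BusRd  M[L1]=0
step 3: P0: load  L1  ⟶  SSII  (L1)  txn=∅  M[L1]=0
step 4: P3: load  L1  ⟶  SSIS  (L1)  txn=BusRd  M[L1]=0
step 5: P3: store L6 := 5  ⟶  IIIM  (L6)  txn=BusRdX  M[L6]=20
step 6: P3: store L1 := 70  ⟶  IIIM  (L1)  txn=BusRdX  M[L1]=0
step 7: P2: store L1 := 39  ⟶  IIMI  (L1)  txn=BusRdX+Flush  M[L1]=70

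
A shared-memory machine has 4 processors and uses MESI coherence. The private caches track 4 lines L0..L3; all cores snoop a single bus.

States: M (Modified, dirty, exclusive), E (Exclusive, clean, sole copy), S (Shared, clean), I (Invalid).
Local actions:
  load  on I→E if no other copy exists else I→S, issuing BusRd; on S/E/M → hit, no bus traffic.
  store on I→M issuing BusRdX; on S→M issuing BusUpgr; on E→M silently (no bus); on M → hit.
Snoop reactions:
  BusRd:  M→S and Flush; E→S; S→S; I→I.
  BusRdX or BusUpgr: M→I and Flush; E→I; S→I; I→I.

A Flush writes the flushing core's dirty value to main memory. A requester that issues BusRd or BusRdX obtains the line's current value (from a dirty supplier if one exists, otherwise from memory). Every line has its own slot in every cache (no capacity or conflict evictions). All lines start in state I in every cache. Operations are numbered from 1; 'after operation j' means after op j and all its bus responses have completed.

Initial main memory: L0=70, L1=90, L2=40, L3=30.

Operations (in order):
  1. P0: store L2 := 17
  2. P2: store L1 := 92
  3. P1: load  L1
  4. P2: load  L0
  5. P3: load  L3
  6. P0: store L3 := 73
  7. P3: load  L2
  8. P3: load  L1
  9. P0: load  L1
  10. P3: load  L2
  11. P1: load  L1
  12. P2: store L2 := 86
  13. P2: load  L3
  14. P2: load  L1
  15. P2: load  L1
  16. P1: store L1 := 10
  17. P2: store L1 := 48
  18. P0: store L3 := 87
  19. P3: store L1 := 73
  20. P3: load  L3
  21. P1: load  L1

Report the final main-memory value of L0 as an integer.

[1] P0: store L2 := 17 | P0:M(17), P1:I, P2:I, P3:I | bus: BusRdX
[2] P2: store L1 := 92 | P0:I, P1:I, P2:M(92), P3:I | bus: BusRdX
[3] P1: load  L1 | P0:I, P1:S(92), P2:S(92), P3:I | bus: BusRd,Flush
[4] P2: load  L0 | P0:I, P1:I, P2:E(70), P3:I | bus: BusRd
[5] P3: load  L3 | P0:I, P1:I, P2:I, P3:E(30) | bus: BusRd
[6] P0: store L3 := 73 | P0:M(73), P1:I, P2:I, P3:I | bus: BusRdX
[7] P3: load  L2 | P0:S(17), P1:I, P2:I, P3:S(17) | bus: BusRd,Flush
[8] P3: load  L1 | P0:I, P1:S(92), P2:S(92), P3:S(92) | bus: BusRd
[9] P0: load  L1 | P0:S(92), P1:S(92), P2:S(92), P3:S(92) | bus: BusRd
[10] P3: load  L2 | P0:S(17), P1:I, P2:I, P3:S(17) | bus: none
[11] P1: load  L1 | P0:S(92), P1:S(92), P2:S(92), P3:S(92) | bus: none
[12] P2: store L2 := 86 | P0:I, P1:I, P2:M(86), P3:I | bus: BusRdX
[13] P2: load  L3 | P0:S(73), P1:I, P2:S(73), P3:I | bus: BusRd,Flush
[14] P2: load  L1 | P0:S(92), P1:S(92), P2:S(92), P3:S(92) | bus: none
[15] P2: load  L1 | P0:S(92), P1:S(92), P2:S(92), P3:S(92) | bus: none
[16] P1: store L1 := 10 | P0:I, P1:M(10), P2:I, P3:I | bus: BusUpgr
[17] P2: store L1 := 48 | P0:I, P1:I, P2:M(48), P3:I | bus: BusRdX,Flush
[18] P0: store L3 := 87 | P0:M(87), P1:I, P2:I, P3:I | bus: BusUpgr
[19] P3: store L1 := 73 | P0:I, P1:I, P2:I, P3:M(73) | bus: BusRdX,Flush
[20] P3: load  L3 | P0:S(87), P1:I, P2:I, P3:S(87) | bus: BusRd,Flush
[21] P1: load  L1 | P0:I, P1:S(73), P2:I, P3:S(73) | bus: BusRd,Flush

memory[L0] = 70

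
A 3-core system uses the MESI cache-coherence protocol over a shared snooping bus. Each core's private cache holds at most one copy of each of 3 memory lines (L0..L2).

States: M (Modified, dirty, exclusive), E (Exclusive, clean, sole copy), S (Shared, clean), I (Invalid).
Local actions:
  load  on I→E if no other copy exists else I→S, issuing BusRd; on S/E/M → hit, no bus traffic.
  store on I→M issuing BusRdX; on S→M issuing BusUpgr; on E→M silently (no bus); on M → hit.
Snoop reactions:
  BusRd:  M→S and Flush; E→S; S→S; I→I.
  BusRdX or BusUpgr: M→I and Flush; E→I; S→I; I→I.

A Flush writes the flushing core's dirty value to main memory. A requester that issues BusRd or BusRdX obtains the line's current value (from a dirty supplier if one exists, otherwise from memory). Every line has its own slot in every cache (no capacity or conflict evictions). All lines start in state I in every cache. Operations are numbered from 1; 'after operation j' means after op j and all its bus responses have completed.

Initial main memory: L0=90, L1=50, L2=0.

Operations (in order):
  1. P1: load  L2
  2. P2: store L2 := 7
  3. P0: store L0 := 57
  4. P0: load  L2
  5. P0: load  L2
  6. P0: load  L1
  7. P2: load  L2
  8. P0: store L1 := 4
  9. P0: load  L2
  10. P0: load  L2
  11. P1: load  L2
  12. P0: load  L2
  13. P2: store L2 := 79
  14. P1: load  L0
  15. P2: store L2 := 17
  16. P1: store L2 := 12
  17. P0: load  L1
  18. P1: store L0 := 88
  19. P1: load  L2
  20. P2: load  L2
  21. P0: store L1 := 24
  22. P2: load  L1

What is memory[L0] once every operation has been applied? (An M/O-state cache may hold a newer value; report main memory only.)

step 1: P1: load  L2  ⟶  IEI  (L2)  txn=BusRd  M[L2]=0
step 2: P2: store L2 := 7  ⟶  IIM  (L2)  txn=BusRdX  M[L2]=0
step 3: P0: store L0 := 57  ⟶  MII  (L0)  txn=BusRdX  M[L0]=90
step 4: P0: load  L2  ⟶  SIS  (L2)  txn=BusRd+Flush  M[L2]=7
step 5: P0: load  L2  ⟶  SIS  (L2)  txn=∅  M[L2]=7
step 6: P0: load  L1  ⟶  EII  (L1)  txn=BusRd  M[L1]=50
step 7: P2: load  L2  ⟶  SIS  (L2)  txn=∅  M[L2]=7
step 8: P0: store L1 := 4  ⟶  MII  (L1)  txn=∅  M[L1]=50
step 9: P0: load  L2  ⟶  SIS  (L2)  txn=∅  M[L2]=7
step 10: P0: load  L2  ⟶  SIS  (L2)  txn=∅  M[L2]=7
step 11: P1: load  L2  ⟶  SSS  (L2)  txn=BusRd  M[L2]=7
step 12: P0: load  L2  ⟶  SSS  (L2)  txn=∅  M[L2]=7
step 13: P2: store L2 := 79  ⟶  IIM  (L2)  txn=BusUpgr  M[L2]=7
step 14: P1: load  L0  ⟶  SSI  (L0)  txn=BusRd+Flush  M[L0]=57
step 15: P2: store L2 := 17  ⟶  IIM  (L2)  txn=∅  M[L2]=7
step 16: P1: store L2 := 12  ⟶  IMI  (L2)  txn=BusRdX+Flush  M[L2]=17
step 17: P0: load  L1  ⟶  MII  (L1)  txn=∅  M[L1]=50
step 18: P1: store L0 := 88  ⟶  IMI  (L0)  txn=BusUpgr  M[L0]=57
step 19: P1: load  L2  ⟶  IMI  (L2)  txn=∅  M[L2]=17
step 20: P2: load  L2  ⟶  ISS  (L2)  txn=BusRd+Flush  M[L2]=12
step 21: P0: store L1 := 24  ⟶  MII  (L1)  txn=∅  M[L1]=50
step 22: P2: load  L1  ⟶  SIS  (L1)  txn=BusRd+Flush  M[L1]=24

memory[L0] = 57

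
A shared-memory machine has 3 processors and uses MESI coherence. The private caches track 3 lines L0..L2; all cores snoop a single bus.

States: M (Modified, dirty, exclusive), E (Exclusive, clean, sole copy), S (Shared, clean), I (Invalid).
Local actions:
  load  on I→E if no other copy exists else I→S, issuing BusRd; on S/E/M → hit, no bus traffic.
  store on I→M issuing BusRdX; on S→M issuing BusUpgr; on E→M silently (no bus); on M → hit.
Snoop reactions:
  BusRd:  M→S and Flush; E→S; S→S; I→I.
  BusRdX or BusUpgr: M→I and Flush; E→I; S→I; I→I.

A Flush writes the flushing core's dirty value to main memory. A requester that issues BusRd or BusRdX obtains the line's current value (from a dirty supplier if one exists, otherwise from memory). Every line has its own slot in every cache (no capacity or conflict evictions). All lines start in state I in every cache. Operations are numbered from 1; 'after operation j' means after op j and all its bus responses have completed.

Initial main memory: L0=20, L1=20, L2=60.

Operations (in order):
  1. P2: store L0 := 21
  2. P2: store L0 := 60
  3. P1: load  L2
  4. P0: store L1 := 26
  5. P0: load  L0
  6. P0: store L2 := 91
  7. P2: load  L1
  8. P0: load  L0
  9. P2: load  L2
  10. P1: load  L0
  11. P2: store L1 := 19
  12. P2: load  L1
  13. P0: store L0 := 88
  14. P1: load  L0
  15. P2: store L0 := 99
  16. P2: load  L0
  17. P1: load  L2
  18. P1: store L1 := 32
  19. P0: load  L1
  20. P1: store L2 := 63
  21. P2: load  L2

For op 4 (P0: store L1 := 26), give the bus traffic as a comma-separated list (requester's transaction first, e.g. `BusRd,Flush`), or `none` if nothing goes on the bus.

bus = BusRdX

1. P2: store L0 := 21  bus=[BusRdX]  L0: P0=I P1=I P2=M  mem[L0]=20
2. P2: store L0 := 60  bus=[-]  L0: P0=I P1=I P2=M  mem[L0]=20
3. P1: load  L2  bus=[BusRd]  L2: P0=I P1=E P2=I  mem[L2]=60
4. P0: store L1 := 26  bus=[BusRdX]  L1: P0=M P1=I P2=I  mem[L1]=20
5. P0: load  L0  bus=[BusRd,Flush]  L0: P0=S P1=I P2=S  mem[L0]=60
6. P0: store L2 := 91  bus=[BusRdX]  L2: P0=M P1=I P2=I  mem[L2]=60
7. P2: load  L1  bus=[BusRd,Flush]  L1: P0=S P1=I P2=S  mem[L1]=26
8. P0: load  L0  bus=[-]  L0: P0=S P1=I P2=S  mem[L0]=60
9. P2: load  L2  bus=[BusRd,Flush]  L2: P0=S P1=I P2=S  mem[L2]=91
10. P1: load  L0  bus=[BusRd]  L0: P0=S P1=S P2=S  mem[L0]=60
11. P2: store L1 := 19  bus=[BusUpgr]  L1: P0=I P1=I P2=M  mem[L1]=26
12. P2: load  L1  bus=[-]  L1: P0=I P1=I P2=M  mem[L1]=26
13. P0: store L0 := 88  bus=[BusUpgr]  L0: P0=M P1=I P2=I  mem[L0]=60
14. P1: load  L0  bus=[BusRd,Flush]  L0: P0=S P1=S P2=I  mem[L0]=88
15. P2: store L0 := 99  bus=[BusRdX]  L0: P0=I P1=I P2=M  mem[L0]=88
16. P2: load  L0  bus=[-]  L0: P0=I P1=I P2=M  mem[L0]=88
17. P1: load  L2  bus=[BusRd]  L2: P0=S P1=S P2=S  mem[L2]=91
18. P1: store L1 := 32  bus=[BusRdX,Flush]  L1: P0=I P1=M P2=I  mem[L1]=19
19. P0: load  L1  bus=[BusRd,Flush]  L1: P0=S P1=S P2=I  mem[L1]=32
20. P1: store L2 := 63  bus=[BusUpgr]  L2: P0=I P1=M P2=I  mem[L2]=91
21. P2: load  L2  bus=[BusRd,Flush]  L2: P0=I P1=S P2=S  mem[L2]=63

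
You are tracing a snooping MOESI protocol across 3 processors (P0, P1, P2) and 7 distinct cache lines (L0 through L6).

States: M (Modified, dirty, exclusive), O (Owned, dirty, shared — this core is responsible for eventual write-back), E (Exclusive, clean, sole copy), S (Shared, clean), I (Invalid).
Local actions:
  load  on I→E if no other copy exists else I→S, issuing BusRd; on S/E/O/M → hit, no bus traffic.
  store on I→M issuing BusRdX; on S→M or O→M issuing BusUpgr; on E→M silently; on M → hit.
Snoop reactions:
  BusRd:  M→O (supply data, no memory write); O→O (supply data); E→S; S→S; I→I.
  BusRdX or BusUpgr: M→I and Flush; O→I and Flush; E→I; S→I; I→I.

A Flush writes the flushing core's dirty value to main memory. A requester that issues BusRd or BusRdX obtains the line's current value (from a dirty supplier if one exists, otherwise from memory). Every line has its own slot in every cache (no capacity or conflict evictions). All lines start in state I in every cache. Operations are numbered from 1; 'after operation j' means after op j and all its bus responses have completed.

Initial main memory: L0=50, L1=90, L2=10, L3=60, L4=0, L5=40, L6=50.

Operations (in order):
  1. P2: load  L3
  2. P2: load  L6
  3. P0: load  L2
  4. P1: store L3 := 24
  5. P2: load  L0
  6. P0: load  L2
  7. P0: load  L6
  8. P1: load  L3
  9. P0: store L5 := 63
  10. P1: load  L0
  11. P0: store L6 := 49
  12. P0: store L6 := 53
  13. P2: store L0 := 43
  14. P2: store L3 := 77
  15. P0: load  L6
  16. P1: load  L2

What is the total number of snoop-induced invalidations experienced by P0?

invalidations = 0

[1] P2: load  L3 | P0:I, P1:I, P2:E(60) | bus: BusRd
[2] P2: load  L6 | P0:I, P1:I, P2:E(50) | bus: BusRd
[3] P0: load  L2 | P0:E(10), P1:I, P2:I | bus: BusRd
[4] P1: store L3 := 24 | P0:I, P1:M(24), P2:I | bus: BusRdX
[5] P2: load  L0 | P0:I, P1:I, P2:E(50) | bus: BusRd
[6] P0: load  L2 | P0:E(10), P1:I, P2:I | bus: none
[7] P0: load  L6 | P0:S(50), P1:I, P2:S(50) | bus: BusRd
[8] P1: load  L3 | P0:I, P1:M(24), P2:I | bus: none
[9] P0: store L5 := 63 | P0:M(63), P1:I, P2:I | bus: BusRdX
[10] P1: load  L0 | P0:I, P1:S(50), P2:S(50) | bus: BusRd
[11] P0: store L6 := 49 | P0:M(49), P1:I, P2:I | bus: BusUpgr
[12] P0: store L6 := 53 | P0:M(53), P1:I, P2:I | bus: none
[13] P2: store L0 := 43 | P0:I, P1:I, P2:M(43) | bus: BusUpgr
[14] P2: store L3 := 77 | P0:I, P1:I, P2:M(77) | bus: BusRdX,Flush
[15] P0: load  L6 | P0:M(53), P1:I, P2:I | bus: none
[16] P1: load  L2 | P0:S(10), P1:S(10), P2:I | bus: BusRd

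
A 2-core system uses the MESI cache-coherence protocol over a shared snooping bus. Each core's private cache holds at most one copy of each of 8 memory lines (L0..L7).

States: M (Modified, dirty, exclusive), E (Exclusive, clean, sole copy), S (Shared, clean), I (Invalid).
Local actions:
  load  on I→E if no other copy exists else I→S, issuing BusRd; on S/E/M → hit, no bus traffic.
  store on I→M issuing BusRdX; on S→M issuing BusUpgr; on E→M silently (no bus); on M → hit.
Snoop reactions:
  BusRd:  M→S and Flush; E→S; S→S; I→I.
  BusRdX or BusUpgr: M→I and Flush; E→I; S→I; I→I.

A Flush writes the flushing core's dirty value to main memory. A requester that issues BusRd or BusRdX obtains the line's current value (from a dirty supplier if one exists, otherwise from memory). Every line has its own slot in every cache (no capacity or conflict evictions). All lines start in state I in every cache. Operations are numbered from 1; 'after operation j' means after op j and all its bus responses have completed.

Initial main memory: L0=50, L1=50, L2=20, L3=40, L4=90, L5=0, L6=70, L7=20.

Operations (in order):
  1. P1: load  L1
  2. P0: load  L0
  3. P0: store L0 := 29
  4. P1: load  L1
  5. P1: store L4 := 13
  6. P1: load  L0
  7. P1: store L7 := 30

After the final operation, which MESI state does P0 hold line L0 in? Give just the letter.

state = S

  op1 P1: load  L1 → I/E on L1; bus BusRd; mem=50
  op2 P0: load  L0 → E/I on L0; bus BusRd; mem=50
  op3 P0: store L0 := 29 → M/I on L0; bus (none); mem=50
  op4 P1: load  L1 → I/E on L1; bus (none); mem=50
  op5 P1: store L4 := 13 → I/M on L4; bus BusRdX; mem=90
  op6 P1: load  L0 → S/S on L0; bus BusRd Flush; mem=29
  op7 P1: store L7 := 30 → I/M on L7; bus BusRdX; mem=20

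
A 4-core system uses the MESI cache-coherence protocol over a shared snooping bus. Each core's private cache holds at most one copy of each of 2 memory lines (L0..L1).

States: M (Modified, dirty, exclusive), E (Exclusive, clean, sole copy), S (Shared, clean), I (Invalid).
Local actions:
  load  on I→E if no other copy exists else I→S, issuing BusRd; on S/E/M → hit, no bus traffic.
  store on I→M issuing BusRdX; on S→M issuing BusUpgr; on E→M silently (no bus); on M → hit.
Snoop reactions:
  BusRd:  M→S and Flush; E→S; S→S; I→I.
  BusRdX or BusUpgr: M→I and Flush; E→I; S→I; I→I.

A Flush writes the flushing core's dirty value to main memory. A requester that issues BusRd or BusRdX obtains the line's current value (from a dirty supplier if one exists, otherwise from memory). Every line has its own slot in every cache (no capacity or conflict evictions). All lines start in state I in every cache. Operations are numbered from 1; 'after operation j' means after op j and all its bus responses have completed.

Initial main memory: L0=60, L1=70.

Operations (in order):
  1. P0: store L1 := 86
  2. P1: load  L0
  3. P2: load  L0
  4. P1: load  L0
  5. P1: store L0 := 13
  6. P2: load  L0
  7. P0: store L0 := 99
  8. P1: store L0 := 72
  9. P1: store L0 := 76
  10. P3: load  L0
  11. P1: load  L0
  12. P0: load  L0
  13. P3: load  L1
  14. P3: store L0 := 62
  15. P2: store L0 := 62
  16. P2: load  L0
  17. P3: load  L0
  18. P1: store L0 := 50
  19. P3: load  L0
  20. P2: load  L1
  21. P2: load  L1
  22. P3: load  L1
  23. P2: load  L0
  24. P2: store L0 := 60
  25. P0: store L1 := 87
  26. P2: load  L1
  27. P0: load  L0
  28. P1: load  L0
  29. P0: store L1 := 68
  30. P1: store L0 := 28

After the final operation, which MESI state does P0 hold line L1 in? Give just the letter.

state = M

1. P0: store L1 := 86  bus=[BusRdX]  L1: P0=M P1=I P2=I P3=I  mem[L1]=70
2. P1: load  L0  bus=[BusRd]  L0: P0=I P1=E P2=I P3=I  mem[L0]=60
3. P2: load  L0  bus=[BusRd]  L0: P0=I P1=S P2=S P3=I  mem[L0]=60
4. P1: load  L0  bus=[-]  L0: P0=I P1=S P2=S P3=I  mem[L0]=60
5. P1: store L0 := 13  bus=[BusUpgr]  L0: P0=I P1=M P2=I P3=I  mem[L0]=60
6. P2: load  L0  bus=[BusRd,Flush]  L0: P0=I P1=S P2=S P3=I  mem[L0]=13
7. P0: store L0 := 99  bus=[BusRdX]  L0: P0=M P1=I P2=I P3=I  mem[L0]=13
8. P1: store L0 := 72  bus=[BusRdX,Flush]  L0: P0=I P1=M P2=I P3=I  mem[L0]=99
9. P1: store L0 := 76  bus=[-]  L0: P0=I P1=M P2=I P3=I  mem[L0]=99
10. P3: load  L0  bus=[BusRd,Flush]  L0: P0=I P1=S P2=I P3=S  mem[L0]=76
11. P1: load  L0  bus=[-]  L0: P0=I P1=S P2=I P3=S  mem[L0]=76
12. P0: load  L0  bus=[BusRd]  L0: P0=S P1=S P2=I P3=S  mem[L0]=76
13. P3: load  L1  bus=[BusRd,Flush]  L1: P0=S P1=I P2=I P3=S  mem[L1]=86
14. P3: store L0 := 62  bus=[BusUpgr]  L0: P0=I P1=I P2=I P3=M  mem[L0]=76
15. P2: store L0 := 62  bus=[BusRdX,Flush]  L0: P0=I P1=I P2=M P3=I  mem[L0]=62
16. P2: load  L0  bus=[-]  L0: P0=I P1=I P2=M P3=I  mem[L0]=62
17. P3: load  L0  bus=[BusRd,Flush]  L0: P0=I P1=I P2=S P3=S  mem[L0]=62
18. P1: store L0 := 50  bus=[BusRdX]  L0: P0=I P1=M P2=I P3=I  mem[L0]=62
19. P3: load  L0  bus=[BusRd,Flush]  L0: P0=I P1=S P2=I P3=S  mem[L0]=50
20. P2: load  L1  bus=[BusRd]  L1: P0=S P1=I P2=S P3=S  mem[L1]=86
21. P2: load  L1  bus=[-]  L1: P0=S P1=I P2=S P3=S  mem[L1]=86
22. P3: load  L1  bus=[-]  L1: P0=S P1=I P2=S P3=S  mem[L1]=86
23. P2: load  L0  bus=[BusRd]  L0: P0=I P1=S P2=S P3=S  mem[L0]=50
24. P2: store L0 := 60  bus=[BusUpgr]  L0: P0=I P1=I P2=M P3=I  mem[L0]=50
25. P0: store L1 := 87  bus=[BusUpgr]  L1: P0=M P1=I P2=I P3=I  mem[L1]=86
26. P2: load  L1  bus=[BusRd,Flush]  L1: P0=S P1=I P2=S P3=I  mem[L1]=87
27. P0: load  L0  bus=[BusRd,Flush]  L0: P0=S P1=I P2=S P3=I  mem[L0]=60
28. P1: load  L0  bus=[BusRd]  L0: P0=S P1=S P2=S P3=I  mem[L0]=60
29. P0: store L1 := 68  bus=[BusUpgr]  L1: P0=M P1=I P2=I P3=I  mem[L1]=87
30. P1: store L0 := 28  bus=[BusUpgr]  L0: P0=I P1=M P2=I P3=I  mem[L0]=60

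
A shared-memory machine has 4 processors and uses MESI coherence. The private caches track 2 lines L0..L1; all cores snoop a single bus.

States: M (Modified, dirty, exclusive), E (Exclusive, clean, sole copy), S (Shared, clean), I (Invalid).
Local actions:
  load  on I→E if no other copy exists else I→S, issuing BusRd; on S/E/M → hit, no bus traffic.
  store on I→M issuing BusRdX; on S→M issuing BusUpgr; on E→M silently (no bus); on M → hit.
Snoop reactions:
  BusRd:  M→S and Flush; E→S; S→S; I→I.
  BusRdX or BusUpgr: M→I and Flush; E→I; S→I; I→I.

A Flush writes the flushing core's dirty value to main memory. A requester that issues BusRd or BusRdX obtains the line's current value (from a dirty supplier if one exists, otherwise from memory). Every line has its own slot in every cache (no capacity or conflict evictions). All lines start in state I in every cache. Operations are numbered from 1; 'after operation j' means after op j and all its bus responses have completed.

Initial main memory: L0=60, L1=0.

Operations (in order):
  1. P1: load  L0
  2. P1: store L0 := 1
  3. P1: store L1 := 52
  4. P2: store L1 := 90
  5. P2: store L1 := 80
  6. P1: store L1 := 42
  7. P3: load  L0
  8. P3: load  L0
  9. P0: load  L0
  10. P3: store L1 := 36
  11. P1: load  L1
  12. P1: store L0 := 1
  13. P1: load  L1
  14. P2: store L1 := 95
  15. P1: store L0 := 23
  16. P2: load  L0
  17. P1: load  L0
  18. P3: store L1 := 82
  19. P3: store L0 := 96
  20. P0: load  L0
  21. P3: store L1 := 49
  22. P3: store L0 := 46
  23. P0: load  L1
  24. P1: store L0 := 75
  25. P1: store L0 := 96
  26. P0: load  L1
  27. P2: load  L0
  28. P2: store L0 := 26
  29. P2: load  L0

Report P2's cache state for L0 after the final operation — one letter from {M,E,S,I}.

state = M

step 1: P1: load  L0  ⟶  IEII  (L0)  txn=BusRd  M[L0]=60
step 2: P1: store L0 := 1  ⟶  IMII  (L0)  txn=∅  M[L0]=60
step 3: P1: store L1 := 52  ⟶  IMII  (L1)  txn=BusRdX  M[L1]=0
step 4: P2: store L1 := 90  ⟶  IIMI  (L1)  txn=BusRdX+Flush  M[L1]=52
step 5: P2: store L1 := 80  ⟶  IIMI  (L1)  txn=∅  M[L1]=52
step 6: P1: store L1 := 42  ⟶  IMII  (L1)  txn=BusRdX+Flush  M[L1]=80
step 7: P3: load  L0  ⟶  ISIS  (L0)  txn=BusRd+Flush  M[L0]=1
step 8: P3: load  L0  ⟶  ISIS  (L0)  txn=∅  M[L0]=1
step 9: P0: load  L0  ⟶  SSIS  (L0)  txn=BusRd  M[L0]=1
step 10: P3: store L1 := 36  ⟶  IIIM  (L1)  txn=BusRdX+Flush  M[L1]=42
step 11: P1: load  L1  ⟶  ISIS  (L1)  txn=BusRd+Flush  M[L1]=36
step 12: P1: store L0 := 1  ⟶  IMII  (L0)  txn=BusUpgr  M[L0]=1
step 13: P1: load  L1  ⟶  ISIS  (L1)  txn=∅  M[L1]=36
step 14: P2: store L1 := 95  ⟶  IIMI  (L1)  txn=BusRdX  M[L1]=36
step 15: P1: store L0 := 23  ⟶  IMII  (L0)  txn=∅  M[L0]=1
step 16: P2: load  L0  ⟶  ISSI  (L0)  txn=BusRd+Flush  M[L0]=23
step 17: P1: load  L0  ⟶  ISSI  (L0)  txn=∅  M[L0]=23
step 18: P3: store L1 := 82  ⟶  IIIM  (L1)  txn=BusRdX+Flush  M[L1]=95
step 19: P3: store L0 := 96  ⟶  IIIM  (L0)  txn=BusRdX  M[L0]=23
step 20: P0: load  L0  ⟶  SIIS  (L0)  txn=BusRd+Flush  M[L0]=96
step 21: P3: store L1 := 49  ⟶  IIIM  (L1)  txn=∅  M[L1]=95
step 22: P3: store L0 := 46  ⟶  IIIM  (L0)  txn=BusUpgr  M[L0]=96
step 23: P0: load  L1  ⟶  SIIS  (L1)  txn=BusRd+Flush  M[L1]=49
step 24: P1: store L0 := 75  ⟶  IMII  (L0)  txn=BusRdX+Flush  M[L0]=46
step 25: P1: store L0 := 96  ⟶  IMII  (L0)  txn=∅  M[L0]=46
step 26: P0: load  L1  ⟶  SIIS  (L1)  txn=∅  M[L1]=49
step 27: P2: load  L0  ⟶  ISSI  (L0)  txn=BusRd+Flush  M[L0]=96
step 28: P2: store L0 := 26  ⟶  IIMI  (L0)  txn=BusUpgr  M[L0]=96
step 29: P2: load  L0  ⟶  IIMI  (L0)  txn=∅  M[L0]=96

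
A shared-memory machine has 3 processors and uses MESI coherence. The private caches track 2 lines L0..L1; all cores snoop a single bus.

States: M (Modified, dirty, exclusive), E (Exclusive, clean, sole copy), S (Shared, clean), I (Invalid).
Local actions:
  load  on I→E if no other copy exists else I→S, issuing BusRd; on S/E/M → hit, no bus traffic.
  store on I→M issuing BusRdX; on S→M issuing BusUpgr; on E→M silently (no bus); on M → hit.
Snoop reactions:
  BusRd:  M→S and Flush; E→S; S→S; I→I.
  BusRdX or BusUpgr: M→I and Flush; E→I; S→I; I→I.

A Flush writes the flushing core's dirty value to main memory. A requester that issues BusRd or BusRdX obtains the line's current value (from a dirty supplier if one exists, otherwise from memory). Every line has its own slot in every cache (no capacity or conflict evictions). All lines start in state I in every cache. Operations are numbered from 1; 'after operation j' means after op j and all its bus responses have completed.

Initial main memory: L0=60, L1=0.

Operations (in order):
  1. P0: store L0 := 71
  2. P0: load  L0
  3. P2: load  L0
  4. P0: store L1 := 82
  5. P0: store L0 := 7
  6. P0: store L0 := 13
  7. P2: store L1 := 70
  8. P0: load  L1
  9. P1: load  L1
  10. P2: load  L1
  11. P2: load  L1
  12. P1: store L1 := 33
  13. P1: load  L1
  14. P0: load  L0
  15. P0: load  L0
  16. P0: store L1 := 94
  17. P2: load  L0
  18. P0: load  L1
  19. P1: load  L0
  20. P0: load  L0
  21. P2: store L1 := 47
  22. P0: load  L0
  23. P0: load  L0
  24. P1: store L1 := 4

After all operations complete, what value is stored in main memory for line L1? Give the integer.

[1] P0: store L0 := 71 | P0:M(71), P1:I, P2:I | bus: BusRdX
[2] P0: load  L0 | P0:M(71), P1:I, P2:I | bus: none
[3] P2: load  L0 | P0:S(71), P1:I, P2:S(71) | bus: BusRd,Flush
[4] P0: store L1 := 82 | P0:M(82), P1:I, P2:I | bus: BusRdX
[5] P0: store L0 := 7 | P0:M(7), P1:I, P2:I | bus: BusUpgr
[6] P0: store L0 := 13 | P0:M(13), P1:I, P2:I | bus: none
[7] P2: store L1 := 70 | P0:I, P1:I, P2:M(70) | bus: BusRdX,Flush
[8] P0: load  L1 | P0:S(70), P1:I, P2:S(70) | bus: BusRd,Flush
[9] P1: load  L1 | P0:S(70), P1:S(70), P2:S(70) | bus: BusRd
[10] P2: load  L1 | P0:S(70), P1:S(70), P2:S(70) | bus: none
[11] P2: load  L1 | P0:S(70), P1:S(70), P2:S(70) | bus: none
[12] P1: store L1 := 33 | P0:I, P1:M(33), P2:I | bus: BusUpgr
[13] P1: load  L1 | P0:I, P1:M(33), P2:I | bus: none
[14] P0: load  L0 | P0:M(13), P1:I, P2:I | bus: none
[15] P0: load  L0 | P0:M(13), P1:I, P2:I | bus: none
[16] P0: store L1 := 94 | P0:M(94), P1:I, P2:I | bus: BusRdX,Flush
[17] P2: load  L0 | P0:S(13), P1:I, P2:S(13) | bus: BusRd,Flush
[18] P0: load  L1 | P0:M(94), P1:I, P2:I | bus: none
[19] P1: load  L0 | P0:S(13), P1:S(13), P2:S(13) | bus: BusRd
[20] P0: load  L0 | P0:S(13), P1:S(13), P2:S(13) | bus: none
[21] P2: store L1 := 47 | P0:I, P1:I, P2:M(47) | bus: BusRdX,Flush
[22] P0: load  L0 | P0:S(13), P1:S(13), P2:S(13) | bus: none
[23] P0: load  L0 | P0:S(13), P1:S(13), P2:S(13) | bus: none
[24] P1: store L1 := 4 | P0:I, P1:M(4), P2:I | bus: BusRdX,Flush

memory[L1] = 47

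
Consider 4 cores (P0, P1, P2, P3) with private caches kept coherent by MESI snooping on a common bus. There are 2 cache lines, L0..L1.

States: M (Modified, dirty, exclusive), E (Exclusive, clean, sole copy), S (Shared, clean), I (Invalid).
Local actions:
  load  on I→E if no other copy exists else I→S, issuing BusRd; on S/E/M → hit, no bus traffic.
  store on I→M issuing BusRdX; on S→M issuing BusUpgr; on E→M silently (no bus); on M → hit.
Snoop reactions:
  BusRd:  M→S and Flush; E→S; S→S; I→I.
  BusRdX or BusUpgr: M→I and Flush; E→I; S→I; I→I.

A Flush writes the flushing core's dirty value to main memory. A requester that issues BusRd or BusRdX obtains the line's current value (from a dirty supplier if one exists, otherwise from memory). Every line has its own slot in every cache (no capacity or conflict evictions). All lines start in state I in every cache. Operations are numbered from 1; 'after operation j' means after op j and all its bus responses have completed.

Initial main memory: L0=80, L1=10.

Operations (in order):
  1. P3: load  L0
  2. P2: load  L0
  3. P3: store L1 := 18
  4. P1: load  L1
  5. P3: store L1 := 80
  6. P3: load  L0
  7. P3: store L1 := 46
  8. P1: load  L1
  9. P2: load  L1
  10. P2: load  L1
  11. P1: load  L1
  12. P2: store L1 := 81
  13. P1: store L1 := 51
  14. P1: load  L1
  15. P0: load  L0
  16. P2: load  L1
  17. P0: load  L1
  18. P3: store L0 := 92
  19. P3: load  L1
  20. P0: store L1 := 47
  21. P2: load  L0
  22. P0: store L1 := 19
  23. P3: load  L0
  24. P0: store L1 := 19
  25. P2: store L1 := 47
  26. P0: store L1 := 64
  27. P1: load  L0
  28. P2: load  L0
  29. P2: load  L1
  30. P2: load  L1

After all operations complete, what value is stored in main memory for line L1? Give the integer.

[1] P3: load  L0 | P0:I, P1:I, P2:I, P3:E(80) | bus: BusRd
[2] P2: load  L0 | P0:I, P1:I, P2:S(80), P3:S(80) | bus: BusRd
[3] P3: store L1 := 18 | P0:I, P1:I, P2:I, P3:M(18) | bus: BusRdX
[4] P1: load  L1 | P0:I, P1:S(18), P2:I, P3:S(18) | bus: BusRd,Flush
[5] P3: store L1 := 80 | P0:I, P1:I, P2:I, P3:M(80) | bus: BusUpgr
[6] P3: load  L0 | P0:I, P1:I, P2:S(80), P3:S(80) | bus: none
[7] P3: store L1 := 46 | P0:I, P1:I, P2:I, P3:M(46) | bus: none
[8] P1: load  L1 | P0:I, P1:S(46), P2:I, P3:S(46) | bus: BusRd,Flush
[9] P2: load  L1 | P0:I, P1:S(46), P2:S(46), P3:S(46) | bus: BusRd
[10] P2: load  L1 | P0:I, P1:S(46), P2:S(46), P3:S(46) | bus: none
[11] P1: load  L1 | P0:I, P1:S(46), P2:S(46), P3:S(46) | bus: none
[12] P2: store L1 := 81 | P0:I, P1:I, P2:M(81), P3:I | bus: BusUpgr
[13] P1: store L1 := 51 | P0:I, P1:M(51), P2:I, P3:I | bus: BusRdX,Flush
[14] P1: load  L1 | P0:I, P1:M(51), P2:I, P3:I | bus: none
[15] P0: load  L0 | P0:S(80), P1:I, P2:S(80), P3:S(80) | bus: BusRd
[16] P2: load  L1 | P0:I, P1:S(51), P2:S(51), P3:I | bus: BusRd,Flush
[17] P0: load  L1 | P0:S(51), P1:S(51), P2:S(51), P3:I | bus: BusRd
[18] P3: store L0 := 92 | P0:I, P1:I, P2:I, P3:M(92) | bus: BusUpgr
[19] P3: load  L1 | P0:S(51), P1:S(51), P2:S(51), P3:S(51) | bus: BusRd
[20] P0: store L1 := 47 | P0:M(47), P1:I, P2:I, P3:I | bus: BusUpgr
[21] P2: load  L0 | P0:I, P1:I, P2:S(92), P3:S(92) | bus: BusRd,Flush
[22] P0: store L1 := 19 | P0:M(19), P1:I, P2:I, P3:I | bus: none
[23] P3: load  L0 | P0:I, P1:I, P2:S(92), P3:S(92) | bus: none
[24] P0: store L1 := 19 | P0:M(19), P1:I, P2:I, P3:I | bus: none
[25] P2: store L1 := 47 | P0:I, P1:I, P2:M(47), P3:I | bus: BusRdX,Flush
[26] P0: store L1 := 64 | P0:M(64), P1:I, P2:I, P3:I | bus: BusRdX,Flush
[27] P1: load  L0 | P0:I, P1:S(92), P2:S(92), P3:S(92) | bus: BusRd
[28] P2: load  L0 | P0:I, P1:S(92), P2:S(92), P3:S(92) | bus: none
[29] P2: load  L1 | P0:S(64), P1:I, P2:S(64), P3:I | bus: BusRd,Flush
[30] P2: load  L1 | P0:S(64), P1:I, P2:S(64), P3:I | bus: none

memory[L1] = 64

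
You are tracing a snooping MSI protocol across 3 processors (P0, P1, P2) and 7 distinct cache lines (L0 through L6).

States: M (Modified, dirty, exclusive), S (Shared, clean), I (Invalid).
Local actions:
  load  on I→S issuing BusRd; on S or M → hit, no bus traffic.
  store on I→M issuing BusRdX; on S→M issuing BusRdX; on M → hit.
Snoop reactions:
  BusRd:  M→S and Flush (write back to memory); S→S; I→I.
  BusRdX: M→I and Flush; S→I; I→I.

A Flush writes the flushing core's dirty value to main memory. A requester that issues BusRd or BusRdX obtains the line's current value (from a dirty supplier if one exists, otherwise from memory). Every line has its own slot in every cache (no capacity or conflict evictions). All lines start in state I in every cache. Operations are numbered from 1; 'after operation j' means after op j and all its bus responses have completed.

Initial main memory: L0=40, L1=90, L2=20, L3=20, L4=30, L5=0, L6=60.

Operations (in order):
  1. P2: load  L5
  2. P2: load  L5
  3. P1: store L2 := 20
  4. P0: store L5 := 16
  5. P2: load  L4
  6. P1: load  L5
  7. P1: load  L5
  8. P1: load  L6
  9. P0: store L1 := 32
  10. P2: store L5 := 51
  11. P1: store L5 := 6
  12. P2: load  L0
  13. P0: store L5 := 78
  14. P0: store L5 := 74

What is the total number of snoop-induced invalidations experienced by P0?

invalidations = 1

  op1 P2: load  L5 → I/I/S on L5; bus BusRd; mem=0
  op2 P2: load  L5 → I/I/S on L5; bus (none); mem=0
  op3 P1: store L2 := 20 → I/M/I on L2; bus BusRdX; mem=20
  op4 P0: store L5 := 16 → M/I/I on L5; bus BusRdX; mem=0
  op5 P2: load  L4 → I/I/S on L4; bus BusRd; mem=30
  op6 P1: load  L5 → S/S/I on L5; bus BusRd Flush; mem=16
  op7 P1: load  L5 → S/S/I on L5; bus (none); mem=16
  op8 P1: load  L6 → I/S/I on L6; bus BusRd; mem=60
  op9 P0: store L1 := 32 → M/I/I on L1; bus BusRdX; mem=90
  op10 P2: store L5 := 51 → I/I/M on L5; bus BusRdX; mem=16
  op11 P1: store L5 := 6 → I/M/I on L5; bus BusRdX Flush; mem=51
  op12 P2: load  L0 → I/I/S on L0; bus BusRd; mem=40
  op13 P0: store L5 := 78 → M/I/I on L5; bus BusRdX Flush; mem=6
  op14 P0: store L5 := 74 → M/I/I on L5; bus (none); mem=6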